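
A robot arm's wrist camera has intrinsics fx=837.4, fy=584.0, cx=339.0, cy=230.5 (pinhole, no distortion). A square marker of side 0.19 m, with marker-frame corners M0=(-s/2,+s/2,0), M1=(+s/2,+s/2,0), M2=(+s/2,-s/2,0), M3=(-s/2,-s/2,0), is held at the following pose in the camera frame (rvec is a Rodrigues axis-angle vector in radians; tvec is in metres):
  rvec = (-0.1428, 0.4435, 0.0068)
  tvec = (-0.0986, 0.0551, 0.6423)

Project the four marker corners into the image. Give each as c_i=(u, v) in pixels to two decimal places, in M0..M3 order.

c0=(104.04, 362.53) c1=(315.74, 376.15) c2=(326.46, 191.28) c3=(121.39, 199.77)

Intrinsics K: fx=837.4, fy=584.0, cx=339.0, cy=230.5
Marker side s = 0.19 m; corners in marker frame (Z=0):
  M0 = (-0.0950, +0.0950, 0)
  M1 = (+0.0950, +0.0950, 0)
  M2 = (+0.0950, -0.0950, 0)
  M3 = (-0.0950, -0.0950, 0)
rvec = (-0.1428, 0.4435, 0.0068), |rvec| = θ = 0.46597 rad = 26.698°
Rodrigues: sinθ=0.44929, 1−cosθ=0.10661; R = I + sinθ·[k]× + (1−cosθ)·[k]×²:
    [+0.90340 -0.03765 +0.42715]
    [-0.02454 +0.98996 +0.13917]
    [-0.42810 -0.13621 +0.89341]
t = (-0.0986, 0.0551, 0.6423) m
M0: Pc = R·M0+t = (-0.18800, +0.15148, +0.67003); u = 837.4·(-0.18800)/0.67003 + 339.0 = 104.0387, v = 584.0·(+0.15148)/0.67003 + 230.5 = 362.5287
M1: Pc = R·M1+t = (-0.01635, +0.14682, +0.58869); u = 837.4·(-0.01635)/0.58869 + 339.0 = 315.7364, v = 584.0·(+0.14682)/0.58869 + 230.5 = 376.1454
M2: Pc = R·M2+t = (-0.00920, -0.04128, +0.61457); u = 837.4·(-0.00920)/0.61457 + 339.0 = 326.4641, v = 584.0·(-0.04128)/0.61457 + 230.5 = 191.2753
M3: Pc = R·M3+t = (-0.18085, -0.03662, +0.69591); u = 837.4·(-0.18085)/0.69591 + 339.0 = 121.3851, v = 584.0·(-0.03662)/0.69591 + 230.5 = 199.7728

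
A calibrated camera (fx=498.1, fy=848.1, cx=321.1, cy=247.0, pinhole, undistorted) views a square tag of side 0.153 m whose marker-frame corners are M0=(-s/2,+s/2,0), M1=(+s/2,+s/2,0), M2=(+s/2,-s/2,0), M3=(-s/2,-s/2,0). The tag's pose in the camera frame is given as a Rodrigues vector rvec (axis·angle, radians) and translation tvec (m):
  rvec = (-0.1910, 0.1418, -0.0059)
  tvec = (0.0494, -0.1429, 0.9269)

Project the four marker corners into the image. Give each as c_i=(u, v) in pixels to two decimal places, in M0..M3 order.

c0=(306.58, 186.08) c1=(389.90, 181.85) c2=(388.38, 46.99) c3=(307.63, 54.12)

Intrinsics K: fx=498.1, fy=848.1, cx=321.1, cy=247.0
Marker side s = 0.153 m; corners in marker frame (Z=0):
  M0 = (-0.0765, +0.0765, 0)
  M1 = (+0.0765, +0.0765, 0)
  M2 = (+0.0765, -0.0765, 0)
  M3 = (-0.0765, -0.0765, 0)
rvec = (-0.1910, 0.1418, -0.0059), |rvec| = θ = 0.23796 rad = 13.634°
Rodrigues: sinθ=0.23572, 1−cosθ=0.02818; R = I + sinθ·[k]× + (1−cosθ)·[k]×²:
    [+0.98998 -0.00763 +0.14103]
    [-0.01932 +0.98183 +0.18879]
    [-0.13990 -0.18962 +0.97184]
t = (0.0494, -0.1429, 0.9269) m
M0: Pc = R·M0+t = (-0.02692, -0.06631, +0.92310); u = 498.1·(-0.02692)/0.92310 + 321.1 = 306.5756, v = 848.1·(-0.06631)/0.92310 + 247.0 = 186.0755
M1: Pc = R·M1+t = (+0.12455, -0.06927, +0.90169); u = 498.1·(+0.12455)/0.90169 + 321.1 = 389.9018, v = 848.1·(-0.06927)/0.90169 + 247.0 = 181.8486
M2: Pc = R·M2+t = (+0.12572, -0.21949, +0.93070); u = 498.1·(+0.12572)/0.93070 + 321.1 = 388.3822, v = 848.1·(-0.21949)/0.93070 + 247.0 = 46.9923
M3: Pc = R·M3+t = (-0.02575, -0.21653, +0.95211); u = 498.1·(-0.02575)/0.95211 + 321.1 = 307.6292, v = 848.1·(-0.21653)/0.95211 + 247.0 = 54.1223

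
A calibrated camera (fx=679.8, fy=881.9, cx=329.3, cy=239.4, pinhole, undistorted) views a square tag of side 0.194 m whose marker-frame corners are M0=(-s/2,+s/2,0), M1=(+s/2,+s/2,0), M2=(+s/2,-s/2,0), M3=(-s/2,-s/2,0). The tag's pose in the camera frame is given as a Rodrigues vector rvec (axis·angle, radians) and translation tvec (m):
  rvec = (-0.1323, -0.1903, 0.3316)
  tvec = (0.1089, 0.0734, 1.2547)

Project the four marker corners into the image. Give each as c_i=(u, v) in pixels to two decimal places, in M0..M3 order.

c0=(323.08, 334.42) c1=(420.74, 377.69) c2=(450.35, 249.68) c3=(355.85, 204.25)

Intrinsics K: fx=679.8, fy=881.9, cx=329.3, cy=239.4
Marker side s = 0.194 m; corners in marker frame (Z=0):
  M0 = (-0.0970, +0.0970, 0)
  M1 = (+0.0970, +0.0970, 0)
  M2 = (+0.0970, -0.0970, 0)
  M3 = (-0.0970, -0.0970, 0)
rvec = (-0.1323, -0.1903, 0.3316), |rvec| = θ = 0.40457 rad = 23.180°
Rodrigues: sinθ=0.39362, 1−cosθ=0.08073; R = I + sinθ·[k]× + (1−cosθ)·[k]×²:
    [+0.92791 -0.31021 -0.20679]
    [+0.33505 +0.93713 +0.09760]
    [+0.16351 -0.15984 +0.97351]
t = (0.1089, 0.0734, 1.2547) m
M0: Pc = R·M0+t = (-0.01120, +0.13180, +1.22333); u = 679.8·(-0.01120)/1.22333 + 329.3 = 323.0778, v = 881.9·(+0.13180)/1.22333 + 239.4 = 334.4163
M1: Pc = R·M1+t = (+0.16882, +0.19680, +1.25506); u = 679.8·(+0.16882)/1.25506 + 329.3 = 420.7393, v = 881.9·(+0.19680)/1.25506 + 239.4 = 377.6880
M2: Pc = R·M2+t = (+0.22900, +0.01500, +1.28607); u = 679.8·(+0.22900)/1.28607 + 329.3 = 450.3454, v = 881.9·(+0.01500)/1.28607 + 239.4 = 249.6843
M3: Pc = R·M3+t = (+0.04898, -0.05000, +1.25434); u = 679.8·(+0.04898)/1.25434 + 329.3 = 355.8470, v = 881.9·(-0.05000)/1.25434 + 239.4 = 204.2452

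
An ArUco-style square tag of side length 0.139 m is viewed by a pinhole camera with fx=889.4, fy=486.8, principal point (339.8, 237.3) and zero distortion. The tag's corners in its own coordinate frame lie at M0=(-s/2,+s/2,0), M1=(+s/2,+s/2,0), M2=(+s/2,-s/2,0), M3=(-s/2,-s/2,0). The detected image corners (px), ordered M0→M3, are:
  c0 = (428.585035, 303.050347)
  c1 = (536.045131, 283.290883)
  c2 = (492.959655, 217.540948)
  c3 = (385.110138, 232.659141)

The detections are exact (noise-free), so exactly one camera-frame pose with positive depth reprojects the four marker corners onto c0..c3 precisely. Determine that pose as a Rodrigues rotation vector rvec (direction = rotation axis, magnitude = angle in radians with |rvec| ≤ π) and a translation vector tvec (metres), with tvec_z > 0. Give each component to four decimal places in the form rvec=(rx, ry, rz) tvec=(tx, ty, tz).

rvec=(-0.2133, -0.4155, -0.2801) tvec=(0.1295, 0.0410, 0.9415)

Intrinsics K: fx=889.4, fy=486.8, cx=339.8, cy=237.3
Marker side s = 0.139 m; corners in marker frame (Z=0):
  M0 = (-0.0695, +0.0695, 0)
  M1 = (+0.0695, +0.0695, 0)
  M2 = (+0.0695, -0.0695, 0)
  M3 = (-0.0695, -0.0695, 0)
Detected image corners:
  c0 = (428.585035, 303.050347) px
  c1 = (536.045131, 283.290883) px
  c2 = (492.959655, 217.540948) px
  c3 = (385.110138, 232.659141) px
Planar DLT: solve 8×8 A·h = b for H (H[2,2]=1):
  H  [+982.16733 +239.82899 +462.12790]
  H  [-8.46939 +448.97628 +258.49505]
  H  [+0.45077 -0.15520 +1.00000]
B = K⁻¹H; ‖b₁‖=1.062171, ‖b₂‖=1.062170; λ = 2/(‖b₁‖+‖b₂‖) = 0.941468, sign → tz>0 ⇒ λ=+0.941468
r₁ = λ·B[:,0] = (+0.87753,-0.22325,+0.42438); r₂ = λ·B[:,1] = (+0.30969,+0.93954,-0.14611)
r₃ = r₁×r₂ = (-0.36611,+0.25965,+0.89362); SVD([r₁ r₂ r₃]) → R = UVᵀ:
  R  [+0.87753 +0.30969 -0.36611]
  R  [-0.22325 +0.93954 +0.25965]
  R  [+0.42438 -0.14611 +0.89362]
t = (+0.12949, +0.04099, +0.94147) m
tr R = 2.710688; θ = arccos((tr R − 1)/2) = 0.544582 rad = 31.202°
axis k = ((R−Rᵀ)₃₂, (R−Rᵀ)₁₃, (R−Rᵀ)₂₁) / (2 sinθ) = (-0.391615, -0.762932, -0.514367)
rvec = θ·k = (-0.213266, -0.415479, -0.280115)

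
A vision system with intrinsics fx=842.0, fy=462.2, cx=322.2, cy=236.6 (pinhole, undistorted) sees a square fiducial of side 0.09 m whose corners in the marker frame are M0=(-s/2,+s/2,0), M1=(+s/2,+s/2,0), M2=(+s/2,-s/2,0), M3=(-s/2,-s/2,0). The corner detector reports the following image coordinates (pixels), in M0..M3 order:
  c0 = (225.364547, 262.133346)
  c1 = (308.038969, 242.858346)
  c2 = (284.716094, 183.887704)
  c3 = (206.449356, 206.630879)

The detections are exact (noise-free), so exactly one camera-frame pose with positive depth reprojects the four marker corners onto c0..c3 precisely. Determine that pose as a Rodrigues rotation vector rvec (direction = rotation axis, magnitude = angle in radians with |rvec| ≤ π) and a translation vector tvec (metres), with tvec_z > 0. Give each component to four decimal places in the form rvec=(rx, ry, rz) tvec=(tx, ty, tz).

rvec=(-0.1945, 0.6376, -0.2941) tvec=(-0.0546, -0.0189, 0.6790)

Intrinsics K: fx=842.0, fy=462.2, cx=322.2, cy=236.6
Marker side s = 0.09 m; corners in marker frame (Z=0):
  M0 = (-0.0450, +0.0450, 0)
  M1 = (+0.0450, +0.0450, 0)
  M2 = (+0.0450, -0.0450, 0)
  M3 = (-0.0450, -0.0450, 0)
Detected image corners:
  c0 = (225.364547, 262.133346) px
  c1 = (308.038969, 242.858346) px
  c2 = (284.716094, 183.887704) px
  c3 = (206.449356, 206.630879) px
Planar DLT: solve 8×8 A·h = b for H (H[2,2]=1):
  H  [+684.19315 +132.84644 +254.47422]
  H  [-416.87797 +547.05513 +223.75684]
  H  [-0.81787 -0.39395 +1.00000]
B = K⁻¹H; ‖b₁‖=1.472860, ‖b₂‖=1.472860; λ = 2/(‖b₁‖+‖b₂‖) = 0.678951, sign → tz>0 ⇒ λ=+0.678951
r₁ = λ·B[:,0] = (+0.76419,-0.32812,-0.55529); r₂ = λ·B[:,1] = (+0.20947,+0.94052,-0.26748)
r₃ = r₁×r₂ = (+0.61003,+0.08808,+0.78747); SVD([r₁ r₂ r₃]) → R = UVᵀ:
  R  [+0.76419 +0.20947 +0.61003]
  R  [-0.32812 +0.94052 +0.08808]
  R  [-0.55529 -0.26748 +0.78747]
t = (-0.05461, -0.01887, +0.67895) m
tr R = 2.492180; θ = arccos((tr R − 1)/2) = 0.728626 rad = 41.747°
axis k = ((R−Rᵀ)₃₂, (R−Rᵀ)₁₃, (R−Rᵀ)₂₁) / (2 sinθ) = (-0.266998, +0.875068, -0.403694)
rvec = θ·k = (-0.194542, +0.637597, -0.294142)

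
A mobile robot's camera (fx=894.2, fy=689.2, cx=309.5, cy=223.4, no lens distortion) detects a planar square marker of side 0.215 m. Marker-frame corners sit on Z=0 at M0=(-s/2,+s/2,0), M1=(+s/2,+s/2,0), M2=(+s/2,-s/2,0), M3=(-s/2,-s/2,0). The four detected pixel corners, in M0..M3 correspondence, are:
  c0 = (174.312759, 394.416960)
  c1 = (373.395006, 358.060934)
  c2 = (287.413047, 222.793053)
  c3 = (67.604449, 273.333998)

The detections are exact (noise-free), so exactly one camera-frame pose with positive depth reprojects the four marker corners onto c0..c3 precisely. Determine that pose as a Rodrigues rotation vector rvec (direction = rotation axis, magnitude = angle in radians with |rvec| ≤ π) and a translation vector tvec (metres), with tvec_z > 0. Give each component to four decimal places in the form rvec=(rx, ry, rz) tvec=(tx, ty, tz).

rvec=(0.5758, 0.1748, -0.3502) tvec=(-0.0782, 0.1129, 0.8309)

Intrinsics K: fx=894.2, fy=689.2, cx=309.5, cy=223.4
Marker side s = 0.215 m; corners in marker frame (Z=0):
  M0 = (-0.1075, +0.1075, 0)
  M1 = (+0.1075, +0.1075, 0)
  M2 = (+0.1075, -0.1075, 0)
  M3 = (-0.1075, -0.1075, 0)
Detected image corners:
  c0 = (174.312759, 394.416960) px
  c1 = (373.395006, 358.060934) px
  c2 = (287.413047, 222.793053) px
  c3 = (67.604449, 273.333998) px
Planar DLT: solve 8×8 A·h = b for H (H[2,2]=1):
  H  [+901.00561 +585.81539 +225.31055]
  H  [-296.81584 +783.29793 +317.03042]
  H  [-0.31032 +0.60302 +1.00000]
B = K⁻¹H; ‖b₁‖=1.203546, ‖b₂‖=1.203546; λ = 2/(‖b₁‖+‖b₂‖) = 0.830878, sign → tz>0 ⇒ λ=+0.830878
r₁ = λ·B[:,0] = (+0.92645,-0.27425,-0.25784); r₂ = λ·B[:,1] = (+0.37091,+0.78191,+0.50104)
r₃ = r₁×r₂ = (+0.06420,-0.55982,+0.82612); SVD([r₁ r₂ r₃]) → R = UVᵀ:
  R  [+0.92645 +0.37091 +0.06420]
  R  [-0.27425 +0.78191 -0.55982]
  R  [-0.25784 +0.50104 +0.82612]
t = (-0.07823, +0.11288, +0.83088) m
tr R = 2.534481; θ = arccos((tr R − 1)/2) = 0.696269 rad = 39.893°
axis k = ((R−Rᵀ)₃₂, (R−Rᵀ)₁₃, (R−Rᵀ)₂₁) / (2 sinθ) = (+0.827038, +0.251061, -0.502968)
rvec = θ·k = (+0.575841, +0.174806, -0.350201)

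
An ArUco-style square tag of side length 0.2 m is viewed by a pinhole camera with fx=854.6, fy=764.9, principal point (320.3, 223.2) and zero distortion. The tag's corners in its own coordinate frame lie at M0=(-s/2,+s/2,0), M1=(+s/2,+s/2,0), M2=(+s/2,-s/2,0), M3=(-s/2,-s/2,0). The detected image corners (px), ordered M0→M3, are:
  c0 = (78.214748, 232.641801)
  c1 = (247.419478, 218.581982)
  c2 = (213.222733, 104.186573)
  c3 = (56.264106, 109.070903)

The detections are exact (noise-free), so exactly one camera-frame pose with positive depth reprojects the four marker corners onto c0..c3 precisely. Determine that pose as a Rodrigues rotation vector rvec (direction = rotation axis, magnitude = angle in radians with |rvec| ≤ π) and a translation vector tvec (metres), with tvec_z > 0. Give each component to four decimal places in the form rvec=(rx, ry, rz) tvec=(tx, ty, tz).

rvec=(-0.5260, -0.3436, -0.1917) tvec=(-0.2078, -0.0821, 1.0489)

Intrinsics K: fx=854.6, fy=764.9, cx=320.3, cy=223.2
Marker side s = 0.2 m; corners in marker frame (Z=0):
  M0 = (-0.1000, +0.1000, 0)
  M1 = (+0.1000, +0.1000, 0)
  M2 = (+0.1000, -0.1000, 0)
  M3 = (-0.1000, -0.1000, 0)
Detected image corners:
  c0 = (78.214748, 232.641801) px
  c1 = (247.419478, 218.581982) px
  c2 = (213.222733, 104.186573) px
  c3 = (56.264106, 109.070903) px
Planar DLT: solve 8×8 A·h = b for H (H[2,2]=1):
  H  [+866.27816 +76.59509 +151.02957]
  H  [+11.92791 +521.70542 +163.36113]
  H  [+0.35088 -0.43586 +1.00000]
B = K⁻¹H; ‖b₁‖=0.953337, ‖b₂‖=0.953337; λ = 2/(‖b₁‖+‖b₂‖) = 1.048947, sign → tz>0 ⇒ λ=+1.048947
r₁ = λ·B[:,0] = (+0.92534,-0.09104,+0.36806); r₂ = λ·B[:,1] = (+0.26537,+0.84885,-0.45720)
r₃ = r₁×r₂ = (-0.27080,+0.52073,+0.80963); SVD([r₁ r₂ r₃]) → R = UVᵀ:
  R  [+0.92534 +0.26537 -0.27080]
  R  [-0.09104 +0.84885 +0.52073]
  R  [+0.36806 -0.45720 +0.80963]
t = (-0.20776, -0.08206, +1.04895) m
tr R = 2.583823; θ = arccos((tr R − 1)/2) = 0.656864 rad = 37.636°
axis k = ((R−Rᵀ)₃₂, (R−Rᵀ)₁₃, (R−Rᵀ)₂₁) / (2 sinθ) = (-0.800744, -0.523108, -0.291836)
rvec = θ·k = (-0.525979, -0.343610, -0.191696)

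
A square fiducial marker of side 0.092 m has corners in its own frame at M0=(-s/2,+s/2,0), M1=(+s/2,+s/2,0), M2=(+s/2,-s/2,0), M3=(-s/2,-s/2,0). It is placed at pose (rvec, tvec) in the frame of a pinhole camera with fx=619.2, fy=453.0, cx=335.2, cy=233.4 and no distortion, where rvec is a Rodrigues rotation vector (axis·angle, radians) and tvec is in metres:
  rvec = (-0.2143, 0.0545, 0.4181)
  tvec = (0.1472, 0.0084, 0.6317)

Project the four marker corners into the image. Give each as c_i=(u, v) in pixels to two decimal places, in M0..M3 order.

c0=(420.53, 255.91) c1=(505.85, 282.99) c2=(537.60, 223.18) c3=(454.22, 197.67)

Intrinsics K: fx=619.2, fy=453.0, cx=335.2, cy=233.4
Marker side s = 0.092 m; corners in marker frame (Z=0):
  M0 = (-0.0460, +0.0460, 0)
  M1 = (+0.0460, +0.0460, 0)
  M2 = (+0.0460, -0.0460, 0)
  M3 = (-0.0460, -0.0460, 0)
rvec = (-0.2143, 0.0545, 0.4181), |rvec| = θ = 0.47297 rad = 27.099°
Rodrigues: sinθ=0.45553, 1−cosθ=0.10978; R = I + sinθ·[k]× + (1−cosθ)·[k]×²:
    [+0.91276 -0.40842 +0.00852]
    [+0.39695 +0.89168 +0.21758]
    [-0.09646 -0.19522 +0.97600]
t = (0.1472, 0.0084, 0.6317) m
M0: Pc = R·M0+t = (+0.08643, +0.03116, +0.62716); u = 619.2·(+0.08643)/0.62716 + 335.2 = 420.5295, v = 453.0·(+0.03116)/0.62716 + 233.4 = 255.9051
M1: Pc = R·M1+t = (+0.17040, +0.06768, +0.61828); u = 619.2·(+0.17040)/0.61828 + 335.2 = 505.8524, v = 453.0·(+0.06768)/0.61828 + 233.4 = 282.9852
M2: Pc = R·M2+t = (+0.20797, -0.01436, +0.63624); u = 619.2·(+0.20797)/0.63624 + 335.2 = 537.6030, v = 453.0·(-0.01436)/0.63624 + 233.4 = 223.1778
M3: Pc = R·M3+t = (+0.12400, -0.05088, +0.64512); u = 619.2·(+0.12400)/0.64512 + 335.2 = 454.2188, v = 453.0·(-0.05088)/0.64512 + 233.4 = 197.6743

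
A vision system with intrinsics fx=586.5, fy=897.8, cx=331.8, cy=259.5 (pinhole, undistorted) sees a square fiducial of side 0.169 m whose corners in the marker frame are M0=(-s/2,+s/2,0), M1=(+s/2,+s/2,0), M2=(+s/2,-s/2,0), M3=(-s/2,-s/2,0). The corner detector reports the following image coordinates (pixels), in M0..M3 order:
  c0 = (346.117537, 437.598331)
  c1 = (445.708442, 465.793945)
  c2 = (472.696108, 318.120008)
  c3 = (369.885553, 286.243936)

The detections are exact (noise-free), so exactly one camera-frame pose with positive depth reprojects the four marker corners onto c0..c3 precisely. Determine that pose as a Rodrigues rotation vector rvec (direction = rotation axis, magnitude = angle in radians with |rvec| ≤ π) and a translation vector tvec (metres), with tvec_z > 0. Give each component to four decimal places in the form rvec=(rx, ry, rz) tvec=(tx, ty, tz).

Intrinsics K: fx=586.5, fy=897.8, cx=331.8, cy=259.5
Marker side s = 0.169 m; corners in marker frame (Z=0):
  M0 = (-0.0845, +0.0845, 0)
  M1 = (+0.0845, +0.0845, 0)
  M2 = (+0.0845, -0.0845, 0)
  M3 = (-0.0845, -0.0845, 0)
Detected image corners:
  c0 = (346.117537, 437.598331) px
  c1 = (445.708442, 465.793945) px
  c2 = (472.696108, 318.120008) px
  c3 = (369.885553, 286.243936) px
Planar DLT: solve 8×8 A·h = b for H (H[2,2]=1):
  H  [+640.59885 -62.80773 +408.81144]
  H  [+216.22944 +965.26862 +378.42116]
  H  [+0.10267 +0.21400 +1.00000]
B = K⁻¹H; ‖b₁‖=1.060479, ‖b₂‖=1.060479; λ = 2/(‖b₁‖+‖b₂‖) = 0.942970, sign → tz>0 ⇒ λ=+0.942970
r₁ = λ·B[:,0] = (+0.97518,+0.19913,+0.09681); r₂ = λ·B[:,1] = (-0.21514,+0.95551,+0.20179)
r₃ = r₁×r₂ = (-0.05232,-0.21761,+0.97463); SVD([r₁ r₂ r₃]) → R = UVᵀ:
  R  [+0.97518 -0.21514 -0.05232]
  R  [+0.19913 +0.95551 -0.21761]
  R  [+0.09681 +0.20179 +0.97463]
t = (+0.12382, +0.12490, +0.94297) m
tr R = 2.905319; θ = arccos((tr R − 1)/2) = 0.308930 rad = 17.700°
axis k = ((R−Rᵀ)₃₂, (R−Rᵀ)₁₃, (R−Rᵀ)₂₁) / (2 sinθ) = (+0.689722, -0.245257, +0.681272)
rvec = θ·k = (+0.213076, -0.075767, +0.210466)

rvec=(0.2131, -0.0758, 0.2105) tvec=(0.1238, 0.1249, 0.9430)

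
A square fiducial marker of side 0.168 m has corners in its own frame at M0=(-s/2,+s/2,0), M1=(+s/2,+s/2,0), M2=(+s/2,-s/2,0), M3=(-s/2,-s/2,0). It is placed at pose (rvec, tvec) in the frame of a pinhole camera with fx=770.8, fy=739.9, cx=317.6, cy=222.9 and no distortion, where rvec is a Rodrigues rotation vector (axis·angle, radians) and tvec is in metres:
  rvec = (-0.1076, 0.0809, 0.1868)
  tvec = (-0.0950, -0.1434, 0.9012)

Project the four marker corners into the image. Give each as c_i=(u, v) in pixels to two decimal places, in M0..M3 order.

Intrinsics K: fx=770.8, fy=739.9, cx=317.6, cy=222.9
Marker side s = 0.168 m; corners in marker frame (Z=0):
  M0 = (-0.0840, +0.0840, 0)
  M1 = (+0.0840, +0.0840, 0)
  M2 = (+0.0840, -0.0840, 0)
  M3 = (-0.0840, -0.0840, 0)
rvec = (-0.1076, 0.0809, 0.1868), |rvec| = θ = 0.23025 rad = 13.193°
Rodrigues: sinθ=0.22822, 1−cosθ=0.02639; R = I + sinθ·[k]× + (1−cosθ)·[k]×²:
    [+0.97937 -0.18949 +0.07018]
    [+0.18082 +0.97687 +0.11417]
    [-0.09019 -0.09913 +0.99098]
t = (-0.0950, -0.1434, 0.9012) m
M0: Pc = R·M0+t = (-0.19318, -0.07653, +0.90045); u = 770.8·(-0.19318)/0.90045 + 317.6 = 152.2311, v = 739.9·(-0.07653)/0.90045 + 222.9 = 160.0135
M1: Pc = R·M1+t = (-0.02865, -0.04615, +0.88530); u = 770.8·(-0.02865)/0.88530 + 317.6 = 292.6556, v = 739.9·(-0.04615)/0.88530 + 222.9 = 184.3259
M2: Pc = R·M2+t = (+0.00318, -0.21027, +0.90195); u = 770.8·(+0.00318)/0.90195 + 317.6 = 320.3211, v = 739.9·(-0.21027)/0.90195 + 222.9 = 50.4103
M3: Pc = R·M3+t = (-0.16135, -0.24065, +0.91710); u = 770.8·(-0.16135)/0.91710 + 317.6 = 181.9895, v = 739.9·(-0.24065)/0.91710 + 222.9 = 28.7520

c0=(152.23, 160.01) c1=(292.66, 184.33) c2=(320.32, 50.41) c3=(181.99, 28.75)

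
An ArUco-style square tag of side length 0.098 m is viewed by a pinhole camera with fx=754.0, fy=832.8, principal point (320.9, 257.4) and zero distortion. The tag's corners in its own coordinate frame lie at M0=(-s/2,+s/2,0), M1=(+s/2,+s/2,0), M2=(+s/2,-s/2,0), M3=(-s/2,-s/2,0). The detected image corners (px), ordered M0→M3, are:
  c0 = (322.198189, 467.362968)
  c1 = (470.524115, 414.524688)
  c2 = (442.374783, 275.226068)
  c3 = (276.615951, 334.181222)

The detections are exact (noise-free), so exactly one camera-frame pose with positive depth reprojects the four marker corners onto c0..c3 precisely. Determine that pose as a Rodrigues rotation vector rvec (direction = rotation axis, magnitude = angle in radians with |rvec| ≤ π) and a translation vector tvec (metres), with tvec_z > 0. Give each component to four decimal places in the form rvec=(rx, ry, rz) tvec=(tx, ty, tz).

rvec=(0.5283, -0.0856, -0.3032) tvec=(0.0346, 0.0643, 0.4492)

Intrinsics K: fx=754.0, fy=832.8, cx=320.9, cy=257.4
Marker side s = 0.098 m; corners in marker frame (Z=0):
  M0 = (-0.0490, +0.0490, 0)
  M1 = (+0.0490, +0.0490, 0)
  M2 = (+0.0490, -0.0490, 0)
  M3 = (-0.0490, -0.0490, 0)
Detected image corners:
  c0 = (322.198189, 467.362968) px
  c1 = (470.524115, 414.524688) px
  c2 = (442.374783, 275.226068) px
  c3 = (276.615951, 334.181222) px
Planar DLT: solve 8×8 A·h = b for H (H[2,2]=1):
  H  [+1599.81711 +803.71245 +378.97323]
  H  [-566.40095 +1811.99751 +376.59171]
  H  [+0.00602 +1.13132 +1.00000]
B = K⁻¹H; ‖b₁‖=2.226250, ‖b₂‖=2.226250; λ = 2/(‖b₁‖+‖b₂‖) = 0.449186, sign → tz>0 ⇒ λ=+0.449186
r₁ = λ·B[:,0] = (+0.95192,-0.30633,+0.00270); r₂ = λ·B[:,1] = (+0.26252,+0.82027,+0.50817)
r₃ = r₁×r₂ = (-0.15789,-0.48303,+0.86125); SVD([r₁ r₂ r₃]) → R = UVᵀ:
  R  [+0.95192 +0.26252 -0.15789]
  R  [-0.30633 +0.82027 -0.48303]
  R  [+0.00270 +0.50817 +0.86125]
t = (+0.03460, +0.06429, +0.44919) m
tr R = 2.633441; θ = arccos((tr R − 1)/2) = 0.615092 rad = 35.242°
axis k = ((R−Rᵀ)₃₂, (R−Rᵀ)₁₃, (R−Rᵀ)₂₁) / (2 sinθ) = (+0.858877, -0.139152, -0.492917)
rvec = θ·k = (+0.528288, -0.085591, -0.303189)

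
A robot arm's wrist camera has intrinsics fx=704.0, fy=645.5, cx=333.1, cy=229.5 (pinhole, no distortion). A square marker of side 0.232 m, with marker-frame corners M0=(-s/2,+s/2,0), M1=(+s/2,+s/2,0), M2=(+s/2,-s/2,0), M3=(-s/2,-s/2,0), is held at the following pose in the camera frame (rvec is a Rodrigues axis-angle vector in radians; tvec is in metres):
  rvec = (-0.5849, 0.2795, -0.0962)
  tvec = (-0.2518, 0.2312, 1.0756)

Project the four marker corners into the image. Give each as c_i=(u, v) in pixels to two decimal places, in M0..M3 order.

Intrinsics K: fx=704.0, fy=645.5, cx=333.1, cy=229.5
Marker side s = 0.232 m; corners in marker frame (Z=0):
  M0 = (-0.1160, +0.1160, 0)
  M1 = (+0.1160, +0.1160, 0)
  M2 = (+0.1160, -0.1160, 0)
  M3 = (-0.1160, -0.1160, 0)
rvec = (-0.5849, 0.2795, -0.0962), |rvec| = θ = 0.65535 rad = 37.549°
Rodrigues: sinθ=0.60944, 1−cosθ=0.20716; R = I + sinθ·[k]× + (1−cosθ)·[k]×²:
    [+0.95785 +0.01060 +0.28706]
    [-0.16832 +0.83052 +0.53095]
    [-0.23278 -0.55689 +0.79730]
t = (-0.2518, 0.2312, 1.0756) m
M0: Pc = R·M0+t = (-0.36168, +0.34706, +1.03800); u = 704.0·(-0.36168)/1.03800 + 333.1 = 87.7987, v = 645.5·(+0.34706)/1.03800 + 229.5 = 445.3282
M1: Pc = R·M1+t = (-0.13946, +0.30802, +0.98400); u = 704.0·(-0.13946)/0.98400 + 333.1 = 233.3244, v = 645.5·(+0.30802)/0.98400 + 229.5 = 431.5571
M2: Pc = R·M2+t = (-0.14192, +0.11534, +1.11320); u = 704.0·(-0.14192)/1.11320 + 333.1 = 243.3486, v = 645.5·(+0.11534)/1.11320 + 229.5 = 296.3785
M3: Pc = R·M3+t = (-0.36414, +0.15438, +1.16720); u = 704.0·(-0.36414)/1.16720 + 333.1 = 113.4675, v = 645.5·(+0.15438)/1.16720 + 229.5 = 314.8797

c0=(87.80, 445.33) c1=(233.32, 431.56) c2=(243.35, 296.38) c3=(113.47, 314.88)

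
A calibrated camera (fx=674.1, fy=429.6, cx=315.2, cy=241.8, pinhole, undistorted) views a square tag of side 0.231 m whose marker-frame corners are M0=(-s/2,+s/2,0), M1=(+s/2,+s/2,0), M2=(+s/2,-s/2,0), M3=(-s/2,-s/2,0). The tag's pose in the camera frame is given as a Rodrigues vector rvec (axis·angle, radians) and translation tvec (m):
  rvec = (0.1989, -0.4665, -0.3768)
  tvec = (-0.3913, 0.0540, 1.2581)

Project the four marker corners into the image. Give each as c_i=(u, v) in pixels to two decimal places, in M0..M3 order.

Intrinsics K: fx=674.1, fy=429.6, cx=315.2, cy=241.8
Marker side s = 0.231 m; corners in marker frame (Z=0):
  M0 = (-0.1155, +0.1155, 0)
  M1 = (+0.1155, +0.1155, 0)
  M2 = (+0.1155, -0.1155, 0)
  M3 = (-0.1155, -0.1155, 0)
rvec = (0.1989, -0.4665, -0.3768), |rvec| = θ = 0.63179 rad = 36.199°
Rodrigues: sinθ=0.59059, 1−cosθ=0.19303; R = I + sinθ·[k]× + (1−cosθ)·[k]×²:
    [+0.82610 +0.30736 -0.47232]
    [-0.39710 +0.91221 -0.10093]
    [+0.39984 +0.27093 +0.87563]
t = (-0.3913, 0.0540, 1.2581) m
M0: Pc = R·M0+t = (-0.45121, +0.20523, +1.24321); u = 674.1·(-0.45121)/1.24321 + 315.2 = 70.5402, v = 429.6·(+0.20523)/1.24321 + 241.8 = 312.7169
M1: Pc = R·M1+t = (-0.26039, +0.11350, +1.33557); u = 674.1·(-0.26039)/1.33557 + 315.2 = 183.7765, v = 429.6·(+0.11350)/1.33557 + 241.8 = 278.3068
M2: Pc = R·M2+t = (-0.33139, -0.09723, +1.27299); u = 674.1·(-0.33139)/1.27299 + 315.2 = 139.7179, v = 429.6·(-0.09723)/1.27299 + 241.8 = 208.9891
M3: Pc = R·M3+t = (-0.52221, -0.00550, +1.18063); u = 674.1·(-0.52221)/1.18063 + 315.2 = 17.0321, v = 429.6·(-0.00550)/1.18063 + 241.8 = 239.8004

c0=(70.54, 312.72) c1=(183.78, 278.31) c2=(139.72, 208.99) c3=(17.03, 239.80)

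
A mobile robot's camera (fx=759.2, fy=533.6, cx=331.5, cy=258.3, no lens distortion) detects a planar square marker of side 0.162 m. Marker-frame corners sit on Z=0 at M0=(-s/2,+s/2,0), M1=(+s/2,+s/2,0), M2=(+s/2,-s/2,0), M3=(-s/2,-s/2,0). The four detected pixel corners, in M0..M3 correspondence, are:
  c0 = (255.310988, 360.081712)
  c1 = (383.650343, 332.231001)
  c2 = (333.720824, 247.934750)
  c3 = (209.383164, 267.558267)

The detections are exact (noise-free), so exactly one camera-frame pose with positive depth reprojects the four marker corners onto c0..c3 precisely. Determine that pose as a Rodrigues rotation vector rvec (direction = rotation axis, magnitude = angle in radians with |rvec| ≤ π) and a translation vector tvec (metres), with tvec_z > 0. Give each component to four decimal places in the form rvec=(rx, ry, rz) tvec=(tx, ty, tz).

Intrinsics K: fx=759.2, fy=533.6, cx=331.5, cy=258.3
Marker side s = 0.162 m; corners in marker frame (Z=0):
  M0 = (-0.0810, +0.0810, 0)
  M1 = (+0.0810, +0.0810, 0)
  M2 = (+0.0810, -0.0810, 0)
  M3 = (-0.0810, -0.0810, 0)
Detected image corners:
  c0 = (255.310988, 360.081712) px
  c1 = (383.650343, 332.231001) px
  c2 = (333.720824, 247.934750) px
  c3 = (209.383164, 267.558267) px
Planar DLT: solve 8×8 A·h = b for H (H[2,2]=1):
  H  [+919.47377 +185.44576 +297.21169]
  H  [-2.72360 +431.46682 +300.15254]
  H  [+0.47369 -0.37522 +1.00000]
B = K⁻¹H; ‖b₁‖=1.134854, ‖b₂‖=1.134854; λ = 2/(‖b₁‖+‖b₂‖) = 0.881170, sign → tz>0 ⇒ λ=+0.881170
r₁ = λ·B[:,0] = (+0.88494,-0.20655,+0.41740); r₂ = λ·B[:,1] = (+0.35961,+0.87256,-0.33063)
r₃ = r₁×r₂ = (-0.29591,+0.44269,+0.84644); SVD([r₁ r₂ r₃]) → R = UVᵀ:
  R  [+0.88494 +0.35961 -0.29591]
  R  [-0.20655 +0.87256 +0.44269]
  R  [+0.41740 -0.33063 +0.84644]
t = (-0.03980, +0.06911, +0.88117) m
tr R = 2.603940; θ = arccos((tr R − 1)/2) = 0.640211 rad = 36.681°
axis k = ((R−Rᵀ)₃₂, (R−Rᵀ)₁₃, (R−Rᵀ)₂₁) / (2 sinθ) = (-0.647281, -0.597049, -0.473878)
rvec = θ·k = (-0.414396, -0.382237, -0.303382)

rvec=(-0.4144, -0.3822, -0.3034) tvec=(-0.0398, 0.0691, 0.8812)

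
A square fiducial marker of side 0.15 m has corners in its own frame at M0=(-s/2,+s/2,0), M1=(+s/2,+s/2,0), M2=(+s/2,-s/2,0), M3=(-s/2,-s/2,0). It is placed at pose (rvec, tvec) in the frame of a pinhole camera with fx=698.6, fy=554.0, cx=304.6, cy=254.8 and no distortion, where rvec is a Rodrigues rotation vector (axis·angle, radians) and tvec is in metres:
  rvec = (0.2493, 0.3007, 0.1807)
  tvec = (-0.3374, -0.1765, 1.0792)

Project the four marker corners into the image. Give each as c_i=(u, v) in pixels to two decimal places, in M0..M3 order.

c0=(43.62, 194.97) c1=(125.07, 209.06) c2=(132.06, 131.03) c3=(47.31, 119.33)

Intrinsics K: fx=698.6, fy=554.0, cx=304.6, cy=254.8
Marker side s = 0.15 m; corners in marker frame (Z=0):
  M0 = (-0.0750, +0.0750, 0)
  M1 = (+0.0750, +0.0750, 0)
  M2 = (+0.0750, -0.0750, 0)
  M3 = (-0.0750, -0.0750, 0)
rvec = (0.2493, 0.3007, 0.1807), |rvec| = θ = 0.43038 rad = 24.659°
Rodrigues: sinθ=0.41721, 1−cosθ=0.09119; R = I + sinθ·[k]× + (1−cosθ)·[k]×²:
    [+0.93941 -0.13827 +0.31368]
    [+0.21208 +0.95333 -0.21492]
    [-0.26932 +0.26843 +0.92488]
t = (-0.3374, -0.1765, 1.0792) m
M0: Pc = R·M0+t = (-0.41823, -0.12091, +1.11953); u = 698.6·(-0.41823)/1.11953 + 304.6 = 43.6226, v = 554.0·(-0.12091)/1.11953 + 254.8 = 194.9694
M1: Pc = R·M1+t = (-0.27731, -0.08909, +1.07913); u = 698.6·(-0.27731)/1.07913 + 304.6 = 125.0745, v = 554.0·(-0.08909)/1.07913 + 254.8 = 209.0611
M2: Pc = R·M2+t = (-0.25657, -0.23209, +1.03887); u = 698.6·(-0.25657)/1.03887 + 304.6 = 132.0633, v = 554.0·(-0.23209)/1.03887 + 254.8 = 131.0310
M3: Pc = R·M3+t = (-0.39749, -0.26391, +1.07927); u = 698.6·(-0.39749)/1.07927 + 304.6 = 47.3111, v = 554.0·(-0.26391)/1.07927 + 254.8 = 119.3344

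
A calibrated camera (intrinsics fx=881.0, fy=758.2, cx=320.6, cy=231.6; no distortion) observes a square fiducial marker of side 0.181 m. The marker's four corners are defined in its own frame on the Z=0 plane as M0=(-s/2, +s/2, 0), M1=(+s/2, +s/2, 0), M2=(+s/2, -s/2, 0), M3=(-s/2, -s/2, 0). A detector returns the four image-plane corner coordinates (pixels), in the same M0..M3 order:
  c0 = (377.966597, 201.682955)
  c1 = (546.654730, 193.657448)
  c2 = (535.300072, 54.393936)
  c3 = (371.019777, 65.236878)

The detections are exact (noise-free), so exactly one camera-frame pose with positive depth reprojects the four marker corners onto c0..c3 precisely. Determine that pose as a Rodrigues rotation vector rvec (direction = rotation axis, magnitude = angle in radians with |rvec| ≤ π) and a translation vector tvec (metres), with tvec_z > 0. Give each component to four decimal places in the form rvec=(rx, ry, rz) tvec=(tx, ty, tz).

Intrinsics K: fx=881.0, fy=758.2, cx=320.6, cy=231.6
Marker side s = 0.181 m; corners in marker frame (Z=0):
  M0 = (-0.0905, +0.0905, 0)
  M1 = (+0.0905, +0.0905, 0)
  M2 = (+0.0905, -0.0905, 0)
  M3 = (-0.0905, -0.0905, 0)
Detected image corners:
  c0 = (377.966597, 201.682955) px
  c1 = (546.654730, 193.657448) px
  c2 = (535.300072, 54.393936) px
  c3 = (371.019777, 65.236878) px
Planar DLT: solve 8×8 A·h = b for H (H[2,2]=1):
  H  [+863.59179 -13.45308 +456.75493]
  H  [-67.98761 +743.57702 +127.92461]
  H  [-0.12247 -0.13955 +1.00000]
B = K⁻¹H; ‖b₁‖=1.033420, ‖b₂‖=1.033420; λ = 2/(‖b₁‖+‖b₂‖) = 0.967661, sign → tz>0 ⇒ λ=+0.967661
r₁ = λ·B[:,0] = (+0.99166,-0.05057,-0.11850); r₂ = λ·B[:,1] = (+0.03436,+0.99025,-0.13503)
r₃ = r₁×r₂ = (+0.12418,+0.12983,+0.98373); SVD([r₁ r₂ r₃]) → R = UVᵀ:
  R  [+0.99166 +0.03436 +0.12418]
  R  [-0.05057 +0.99025 +0.12983]
  R  [-0.11850 -0.13503 +0.98373]
t = (+0.14955, -0.13232, +0.96766) m
tr R = 2.965639; θ = arccos((tr R − 1)/2) = 0.185633 rad = 10.636°
axis k = ((R−Rᵀ)₃₂, (R−Rᵀ)₁₃, (R−Rᵀ)₂₁) / (2 sinθ) = (-0.717528, +0.657430, -0.230087)
rvec = θ·k = (-0.133197, +0.122041, -0.042712)

rvec=(-0.1332, 0.1220, -0.0427) tvec=(0.1495, -0.1323, 0.9677)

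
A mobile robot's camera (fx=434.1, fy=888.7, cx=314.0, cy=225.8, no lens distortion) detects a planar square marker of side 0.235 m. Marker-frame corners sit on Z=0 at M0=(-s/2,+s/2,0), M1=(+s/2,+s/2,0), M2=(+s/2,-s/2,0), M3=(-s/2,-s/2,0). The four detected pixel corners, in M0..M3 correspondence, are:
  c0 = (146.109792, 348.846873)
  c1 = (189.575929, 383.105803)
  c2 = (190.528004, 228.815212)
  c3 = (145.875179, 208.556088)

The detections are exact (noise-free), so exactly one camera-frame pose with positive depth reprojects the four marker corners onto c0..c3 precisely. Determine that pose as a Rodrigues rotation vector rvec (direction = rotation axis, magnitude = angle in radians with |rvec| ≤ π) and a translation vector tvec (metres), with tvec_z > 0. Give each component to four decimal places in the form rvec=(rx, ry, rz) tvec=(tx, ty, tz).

Intrinsics K: fx=434.1, fy=888.7, cx=314.0, cy=225.8
Marker side s = 0.235 m; corners in marker frame (Z=0):
  M0 = (-0.1175, +0.1175, 0)
  M1 = (+0.1175, +0.1175, 0)
  M2 = (+0.1175, -0.1175, 0)
  M3 = (-0.1175, -0.1175, 0)
Detected image corners:
  c0 = (146.109792, 348.846873) px
  c1 = (189.575929, 383.105803) px
  c2 = (190.528004, 228.815212) px
  c3 = (145.875179, 208.556088) px
Planar DLT: solve 8×8 A·h = b for H (H[2,2]=1):
  H  [+116.03906 +17.27545 +166.91969]
  H  [-7.86566 +657.77422 +292.61214]
  H  [-0.42503 +0.11115 +1.00000]
B = K⁻¹H; ‖b₁‖=0.721680, ‖b₂‖=0.721680; λ = 2/(‖b₁‖+‖b₂‖) = 1.385656, sign → tz>0 ⇒ λ=+1.385656
r₁ = λ·B[:,0] = (+0.79641,+0.13738,-0.58895); r₂ = λ·B[:,1] = (-0.05626,+0.98646,+0.15402)
r₃ = r₁×r₂ = (+0.60214,-0.08952,+0.79336); SVD([r₁ r₂ r₃]) → R = UVᵀ:
  R  [+0.79641 -0.05626 +0.60214]
  R  [+0.13738 +0.98647 -0.08952]
  R  [-0.58895 +0.15402 +0.79336]
t = (-0.46948, +0.10417, +1.38566) m
tr R = 2.576230; θ = arccos((tr R − 1)/2) = 0.663056 rad = 37.990°
axis k = ((R−Rᵀ)₃₂, (R−Rᵀ)₁₃, (R−Rᵀ)₂₁) / (2 sinθ) = (+0.197832, +0.967533, +0.157295)
rvec = θ·k = (+0.131173, +0.641528, +0.104295)

rvec=(0.1312, 0.6415, 0.1043) tvec=(-0.4695, 0.1042, 1.3857)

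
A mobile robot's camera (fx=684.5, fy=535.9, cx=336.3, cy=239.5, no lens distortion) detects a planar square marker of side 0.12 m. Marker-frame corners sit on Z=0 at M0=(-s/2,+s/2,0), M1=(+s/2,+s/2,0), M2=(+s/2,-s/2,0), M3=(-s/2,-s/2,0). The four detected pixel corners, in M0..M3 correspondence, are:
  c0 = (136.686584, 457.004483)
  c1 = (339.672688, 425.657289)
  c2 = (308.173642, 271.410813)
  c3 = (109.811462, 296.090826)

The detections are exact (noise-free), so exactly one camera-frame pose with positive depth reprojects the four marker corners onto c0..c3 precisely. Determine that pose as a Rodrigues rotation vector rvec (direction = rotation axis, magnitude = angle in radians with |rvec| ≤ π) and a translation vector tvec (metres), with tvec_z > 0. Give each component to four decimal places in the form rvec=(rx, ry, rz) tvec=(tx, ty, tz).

Intrinsics K: fx=684.5, fy=535.9, cx=336.3, cy=239.5
Marker side s = 0.12 m; corners in marker frame (Z=0):
  M0 = (-0.0600, +0.0600, 0)
  M1 = (+0.0600, +0.0600, 0)
  M2 = (+0.0600, -0.0600, 0)
  M3 = (-0.0600, -0.0600, 0)
Detected image corners:
  c0 = (136.686584, 457.004483) px
  c1 = (339.672688, 425.657289) px
  c2 = (308.173642, 271.410813) px
  c3 = (109.811462, 296.090826) px
Planar DLT: solve 8×8 A·h = b for H (H[2,2]=1):
  H  [+1741.41593 +190.55767 +225.24723]
  H  [-120.51150 +1226.66769 +361.15880]
  H  [+0.31042 -0.23717 +1.00000]
B = K⁻¹H; ‖b₁‖=2.438877, ‖b₂‖=2.438877; λ = 2/(‖b₁‖+‖b₂‖) = 0.410025, sign → tz>0 ⇒ λ=+0.410025
r₁ = λ·B[:,0] = (+0.98060,-0.14909,+0.12728); r₂ = λ·B[:,1] = (+0.16192,+0.98200,-0.09724)
r₃ = r₁×r₂ = (-0.11049,+0.11597,+0.98709); SVD([r₁ r₂ r₃]) → R = UVᵀ:
  R  [+0.98060 +0.16192 -0.11049]
  R  [-0.14909 +0.98200 +0.11597]
  R  [+0.12728 -0.09724 +0.98709]
t = (-0.06652, +0.09308, +0.41002) m
tr R = 2.949687; θ = arccos((tr R − 1)/2) = 0.224779 rad = 12.879°
axis k = ((R−Rᵀ)₃₂, (R−Rᵀ)₁₃, (R−Rᵀ)₂₁) / (2 sinθ) = (-0.478284, -0.533379, -0.697676)
rvec = θ·k = (-0.107508, -0.119892, -0.156823)

rvec=(-0.1075, -0.1199, -0.1568) tvec=(-0.0665, 0.0931, 0.4100)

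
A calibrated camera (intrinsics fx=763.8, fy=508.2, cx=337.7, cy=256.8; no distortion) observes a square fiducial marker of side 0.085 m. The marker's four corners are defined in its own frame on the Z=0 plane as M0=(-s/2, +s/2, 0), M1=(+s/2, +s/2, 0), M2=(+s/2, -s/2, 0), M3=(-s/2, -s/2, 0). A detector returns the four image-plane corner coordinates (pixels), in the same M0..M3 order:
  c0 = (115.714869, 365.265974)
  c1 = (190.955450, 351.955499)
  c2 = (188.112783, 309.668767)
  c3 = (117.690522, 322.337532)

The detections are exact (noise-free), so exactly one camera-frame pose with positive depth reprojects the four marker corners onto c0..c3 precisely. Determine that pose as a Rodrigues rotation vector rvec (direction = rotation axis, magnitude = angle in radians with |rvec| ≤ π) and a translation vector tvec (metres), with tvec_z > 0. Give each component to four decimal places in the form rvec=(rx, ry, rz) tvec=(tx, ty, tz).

Intrinsics K: fx=763.8, fy=508.2, cx=337.7, cy=256.8
Marker side s = 0.085 m; corners in marker frame (Z=0):
  M0 = (-0.0425, +0.0425, 0)
  M1 = (+0.0425, +0.0425, 0)
  M2 = (+0.0425, -0.0425, 0)
  M3 = (-0.0425, -0.0425, 0)
Detected image corners:
  c0 = (115.714869, 365.265974) px
  c1 = (190.955450, 351.955499) px
  c2 = (188.112783, 309.668767) px
  c3 = (117.690522, 322.337532) px
Planar DLT: solve 8×8 A·h = b for H (H[2,2]=1):
  H  [+846.71799 -114.09255 +153.01840]
  H  [-172.92833 +238.86321 +336.61913]
  H  [-0.05999 -0.77796 +1.00000]
B = K⁻¹H; ‖b₁‖=1.178171, ‖b₂‖=1.178171; λ = 2/(‖b₁‖+‖b₂‖) = 0.848773, sign → tz>0 ⇒ λ=+0.848773
r₁ = λ·B[:,0] = (+0.96343,-0.26309,-0.05092); r₂ = λ·B[:,1] = (+0.16516,+0.73260,-0.66031)
r₃ = r₁×r₂ = (+0.21102,+0.62775,+0.74926); SVD([r₁ r₂ r₃]) → R = UVᵀ:
  R  [+0.96343 +0.16516 +0.21102]
  R  [-0.26309 +0.73260 +0.62775]
  R  [-0.05092 -0.66031 +0.74926]
t = (-0.20523, +0.13331, +0.84877) m
tr R = 2.445293; θ = arccos((tr R − 1)/2) = 0.763173 rad = 43.727°
axis k = ((R−Rᵀ)₃₂, (R−Rᵀ)₁₃, (R−Rᵀ)₂₁) / (2 sinθ) = (-0.931738, +0.189475, -0.309779)
rvec = θ·k = (-0.711078, +0.144603, -0.236415)

rvec=(-0.7111, 0.1446, -0.2364) tvec=(-0.2052, 0.1333, 0.8488)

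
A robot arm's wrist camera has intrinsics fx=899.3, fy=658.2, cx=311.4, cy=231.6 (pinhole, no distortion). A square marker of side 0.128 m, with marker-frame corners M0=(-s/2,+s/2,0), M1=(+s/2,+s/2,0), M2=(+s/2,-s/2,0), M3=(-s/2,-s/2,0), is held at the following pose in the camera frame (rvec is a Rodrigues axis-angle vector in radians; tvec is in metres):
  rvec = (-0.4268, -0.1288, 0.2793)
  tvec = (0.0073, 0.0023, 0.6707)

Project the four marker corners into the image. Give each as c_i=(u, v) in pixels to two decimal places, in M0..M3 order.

Intrinsics K: fx=899.3, fy=658.2, cx=311.4, cy=231.6
Marker side s = 0.128 m; corners in marker frame (Z=0):
  M0 = (-0.0640, +0.0640, 0)
  M1 = (+0.0640, +0.0640, 0)
  M2 = (+0.0640, -0.0640, 0)
  M3 = (-0.0640, -0.0640, 0)
rvec = (-0.4268, -0.1288, 0.2793), |rvec| = θ = 0.52608 rad = 30.142°
Rodrigues: sinθ=0.50214, 1−cosθ=0.13522; R = I + sinθ·[k]× + (1−cosθ)·[k]×²:
    [+0.95378 -0.23974 -0.18118]
    [+0.29345 +0.87289 +0.38981]
    [+0.06470 -0.42496 +0.90290]
t = (0.0073, 0.0023, 0.6707) m
M0: Pc = R·M0+t = (-0.06909, +0.03938, +0.63936); u = 899.3·(-0.06909)/0.63936 + 311.4 = 214.2276, v = 658.2·(+0.03938)/0.63936 + 231.6 = 272.1444
M1: Pc = R·M1+t = (+0.05300, +0.07695, +0.64764); u = 899.3·(+0.05300)/0.64764 + 311.4 = 384.9929, v = 658.2·(+0.07695)/0.64764 + 231.6 = 309.8001
M2: Pc = R·M2+t = (+0.08369, -0.03478, +0.70204); u = 899.3·(+0.08369)/0.70204 + 311.4 = 418.5994, v = 658.2·(-0.03478)/0.70204 + 231.6 = 198.9881
M3: Pc = R·M3+t = (-0.03840, -0.07235, +0.69376); u = 899.3·(-0.03840)/0.69376 + 311.4 = 261.6244, v = 658.2·(-0.07235)/0.69376 + 231.6 = 162.9621

c0=(214.23, 272.14) c1=(384.99, 309.80) c2=(418.60, 198.99) c3=(261.62, 162.96)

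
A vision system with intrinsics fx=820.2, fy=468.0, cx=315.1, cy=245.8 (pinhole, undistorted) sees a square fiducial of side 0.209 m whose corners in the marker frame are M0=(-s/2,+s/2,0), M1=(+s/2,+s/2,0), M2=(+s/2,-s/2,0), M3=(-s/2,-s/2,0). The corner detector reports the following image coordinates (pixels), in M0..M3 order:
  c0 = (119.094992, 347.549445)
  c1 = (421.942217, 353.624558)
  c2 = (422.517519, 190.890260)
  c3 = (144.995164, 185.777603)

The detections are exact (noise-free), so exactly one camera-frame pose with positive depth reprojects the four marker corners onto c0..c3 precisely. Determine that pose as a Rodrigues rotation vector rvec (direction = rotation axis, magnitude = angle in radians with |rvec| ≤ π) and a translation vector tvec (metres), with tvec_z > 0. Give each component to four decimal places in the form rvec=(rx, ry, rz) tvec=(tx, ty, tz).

rvec=(-0.2500, 0.0041, 0.0341) tvec=(-0.0273, 0.0254, 0.5913)

Intrinsics K: fx=820.2, fy=468.0, cx=315.1, cy=245.8
Marker side s = 0.209 m; corners in marker frame (Z=0):
  M0 = (-0.1045, +0.1045, 0)
  M1 = (+0.1045, +0.1045, 0)
  M2 = (+0.1045, -0.1045, 0)
  M3 = (-0.1045, -0.1045, 0)
Detected image corners:
  c0 = (119.094992, 347.549445) px
  c1 = (421.942217, 353.624558) px
  c2 = (422.517519, 190.890260) px
  c3 = (144.995164, 185.777603) px
Planar DLT: solve 8×8 A·h = b for H (H[2,2]=1):
  H  [+1381.92634 -179.32690 +277.21501]
  H  [+22.90169 +663.63764 +265.91097]
  H  [-0.01396 -0.41820 +1.00000]
B = K⁻¹H; ‖b₁‖=1.691224, ‖b₂‖=1.691224; λ = 2/(‖b₁‖+‖b₂‖) = 0.591288, sign → tz>0 ⇒ λ=+0.591288
r₁ = λ·B[:,0] = (+0.99941,+0.03327,-0.00826); r₂ = λ·B[:,1] = (-0.03428,+0.96834,-0.24728)
r₃ = r₁×r₂ = (-0.00023,+0.24742,+0.96891); SVD([r₁ r₂ r₃]) → R = UVᵀ:
  R  [+0.99941 -0.03428 -0.00023]
  R  [+0.03327 +0.96834 +0.24742]
  R  [-0.00826 -0.24728 +0.96891]
t = (-0.02731, +0.02541, +0.59129) m
tr R = 2.936659; θ = arccos((tr R − 1)/2) = 0.252345 rad = 14.458°
axis k = ((R−Rᵀ)₃₂, (R−Rᵀ)₁₃, (R−Rᵀ)₂₁) / (2 sinθ) = (-0.990677, +0.016070, +0.135278)
rvec = θ·k = (-0.249993, +0.004055, +0.034137)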